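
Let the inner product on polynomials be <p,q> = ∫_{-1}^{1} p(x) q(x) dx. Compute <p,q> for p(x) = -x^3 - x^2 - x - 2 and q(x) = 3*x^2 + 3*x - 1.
<p,q> = -56/15

Expand the product: p(x)·q(x) = -3*x^5 - 6*x^4 - 5*x^3 - 8*x^2 - 5*x + 2.
∫_{-1}^{1} of each monomial x^k gives [2/(k+1) if k even, 0 if k odd]. Integrating term-by-term (or equivalently evaluating the antiderivative F(x) = -x^6/2 - 6*x^5/5 - 5*x^4/4 - 8*x^3/3 - 5*x^2/2 + 2*x at the endpoints):
  F(1) − F(−1) = -367/60 − (-143/60) = -56/15.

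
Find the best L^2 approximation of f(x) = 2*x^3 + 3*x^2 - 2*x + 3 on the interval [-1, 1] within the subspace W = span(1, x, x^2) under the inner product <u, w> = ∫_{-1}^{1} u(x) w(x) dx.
g(x) = 3*x^2 - 4*x/5 + 3

The best approximation g ∈ W is the orthogonal projection of f onto W. Writing g = a_0 + a_1 x + a_2 x^2, the coefficients solve the normal equations G · a = b where
  G_{ij} = <φ_i, φ_j> and b_i = <f, φ_i>, with φ_0 = 1, φ_1 = x, φ_2 = x^2.
G =
  [2, 0, 2/3]
  [0, 2/3, 0]
  [2/3, 0, 2/5],
b = (8, -8/15, 16/5).
Solving gives a_0 = 3, a_1 = -4/5, a_2 = 3, so
  g(x) = 3*x^2 - 4*x/5 + 3.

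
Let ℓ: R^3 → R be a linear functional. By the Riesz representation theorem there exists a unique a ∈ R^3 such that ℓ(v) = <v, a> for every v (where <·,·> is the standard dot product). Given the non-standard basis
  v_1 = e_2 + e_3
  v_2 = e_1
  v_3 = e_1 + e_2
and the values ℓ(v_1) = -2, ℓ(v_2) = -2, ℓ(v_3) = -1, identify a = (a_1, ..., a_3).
a = (-2, 1, -3)

Write a = (a_1, ..., a_3) in the standard basis. For each basis vector v_i, ℓ(v_i) = <v_i, a> is a linear equation in the a_j's. Collect the n equations into a matrix system V a = ℓ, where row i of V is v_i (expressed in the standard basis). Since V is invertible (lower-triangular with 1s on the diagonal, up to permutation), solve by back-substitution:
  V =
[[0, 1, 1],
 [1, 0, 0],
 [1, 1, 0]]
  V a = (-2, -2, -1)
Solving gives a = (-2, 1, -3).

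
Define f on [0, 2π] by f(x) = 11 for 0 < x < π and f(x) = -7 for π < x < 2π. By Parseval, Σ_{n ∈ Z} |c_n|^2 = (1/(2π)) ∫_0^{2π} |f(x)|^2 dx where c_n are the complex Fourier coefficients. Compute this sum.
Σ |c_n|^2 = 85

Parseval equates the L^2 energy of f (normalised by 1/(2π)) with the ℓ^2 sum of its Fourier coefficients: (1/(2π)) ∫_0^{2π} |f|^2 = Σ |c_n|^2.
Compute the left side: (1/(2π)) [∫_0^π 11^2 dx + ∫_π^{2π} (-7)^2 dx] = (1/(2π)) · (121π + 49π) = (121 + 49)/2 = 85.
So Σ_{n ∈ Z} |c_n|^2 = 85.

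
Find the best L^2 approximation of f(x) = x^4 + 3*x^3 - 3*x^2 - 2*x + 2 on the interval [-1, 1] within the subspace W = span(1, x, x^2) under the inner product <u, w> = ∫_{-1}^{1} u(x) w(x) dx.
g(x) = -15*x^2/7 - x/5 + 67/35

The best approximation g ∈ W is the orthogonal projection of f onto W. Writing g = a_0 + a_1 x + a_2 x^2, the coefficients solve the normal equations G · a = b where
  G_{ij} = <φ_i, φ_j> and b_i = <f, φ_i>, with φ_0 = 1, φ_1 = x, φ_2 = x^2.
G =
  [2, 0, 2/3]
  [0, 2/3, 0]
  [2/3, 0, 2/5],
b = (12/5, -2/15, 44/105).
Solving gives a_0 = 67/35, a_1 = -1/5, a_2 = -15/7, so
  g(x) = -15*x^2/7 - x/5 + 67/35.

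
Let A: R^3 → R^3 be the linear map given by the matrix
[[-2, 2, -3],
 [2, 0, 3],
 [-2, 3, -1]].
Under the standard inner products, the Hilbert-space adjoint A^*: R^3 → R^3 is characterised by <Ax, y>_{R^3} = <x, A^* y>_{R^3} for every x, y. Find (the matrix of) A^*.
A^* = A^T =
[[-2, 2, -2],
 [2, 0, 3],
 [-3, 3, -1]]

For real matrices with standard dot products, the defining identity <Ax, y> = <x, A^* y> gives (Ax)^T y = x^T (A^*) y, i.e. x^T A^T y = x^T (A^*) y. Since this holds for all x, y, we must have A^* = A^T. Therefore
A^* =
[[-2, 2, -2],
 [2, 0, 3],
 [-3, 3, -1]].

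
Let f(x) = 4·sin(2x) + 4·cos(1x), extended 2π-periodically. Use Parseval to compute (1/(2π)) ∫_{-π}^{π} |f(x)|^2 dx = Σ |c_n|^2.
Σ |c_n|^2 = 16

Expand |f|^2 and use orthogonality of {sin(nx), cos(mx)} on [-π, π]:
  ∫_{-π}^{π} sin(nx)^2 dx = π, ∫ cos(mx)^2 dx = π, and cross terms integrate to 0.
So ∫_{-π}^{π} f(x)^2 dx = 4^2 · π + 4^2 · π = (16 + 16)π.
Divide by 2π: (16 + 16)/2 = 16.
By Parseval, this equals Σ |c_n|^2.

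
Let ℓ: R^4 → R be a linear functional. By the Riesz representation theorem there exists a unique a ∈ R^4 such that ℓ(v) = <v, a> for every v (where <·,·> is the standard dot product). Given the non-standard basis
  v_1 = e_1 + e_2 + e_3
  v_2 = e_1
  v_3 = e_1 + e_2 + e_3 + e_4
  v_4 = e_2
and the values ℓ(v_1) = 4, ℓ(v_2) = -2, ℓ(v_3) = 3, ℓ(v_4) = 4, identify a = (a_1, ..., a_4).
a = (-2, 4, 2, -1)

Write a = (a_1, ..., a_4) in the standard basis. For each basis vector v_i, ℓ(v_i) = <v_i, a> is a linear equation in the a_j's. Collect the n equations into a matrix system V a = ℓ, where row i of V is v_i (expressed in the standard basis). Since V is invertible (lower-triangular with 1s on the diagonal, up to permutation), solve by back-substitution:
  V =
[[1, 1, 1, 0],
 [1, 0, 0, 0],
 [1, 1, 1, 1],
 [0, 1, 0, 0]]
  V a = (4, -2, 3, 4)
Solving gives a = (-2, 4, 2, -1).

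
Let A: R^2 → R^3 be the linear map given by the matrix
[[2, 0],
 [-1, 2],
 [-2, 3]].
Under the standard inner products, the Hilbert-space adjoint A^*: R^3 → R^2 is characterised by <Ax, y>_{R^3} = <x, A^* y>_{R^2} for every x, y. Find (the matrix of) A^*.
A^* = A^T =
[[2, -1, -2],
 [0, 2, 3]]

For real matrices with standard dot products, the defining identity <Ax, y> = <x, A^* y> gives (Ax)^T y = x^T (A^*) y, i.e. x^T A^T y = x^T (A^*) y. Since this holds for all x, y, we must have A^* = A^T. Therefore
A^* =
[[2, -1, -2],
 [0, 2, 3]].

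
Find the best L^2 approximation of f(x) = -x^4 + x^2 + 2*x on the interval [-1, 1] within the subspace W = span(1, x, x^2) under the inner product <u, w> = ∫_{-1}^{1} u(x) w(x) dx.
g(x) = x^2/7 + 2*x + 3/35

The best approximation g ∈ W is the orthogonal projection of f onto W. Writing g = a_0 + a_1 x + a_2 x^2, the coefficients solve the normal equations G · a = b where
  G_{ij} = <φ_i, φ_j> and b_i = <f, φ_i>, with φ_0 = 1, φ_1 = x, φ_2 = x^2.
G =
  [2, 0, 2/3]
  [0, 2/3, 0]
  [2/3, 0, 2/5],
b = (4/15, 4/3, 4/35).
Solving gives a_0 = 3/35, a_1 = 2, a_2 = 1/7, so
  g(x) = x^2/7 + 2*x + 3/35.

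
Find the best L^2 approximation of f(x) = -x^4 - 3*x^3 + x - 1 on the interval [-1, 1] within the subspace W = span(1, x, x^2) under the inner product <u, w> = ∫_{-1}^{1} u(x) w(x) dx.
g(x) = -6*x^2/7 - 4*x/5 - 32/35

The best approximation g ∈ W is the orthogonal projection of f onto W. Writing g = a_0 + a_1 x + a_2 x^2, the coefficients solve the normal equations G · a = b where
  G_{ij} = <φ_i, φ_j> and b_i = <f, φ_i>, with φ_0 = 1, φ_1 = x, φ_2 = x^2.
G =
  [2, 0, 2/3]
  [0, 2/3, 0]
  [2/3, 0, 2/5],
b = (-12/5, -8/15, -20/21).
Solving gives a_0 = -32/35, a_1 = -4/5, a_2 = -6/7, so
  g(x) = -6*x^2/7 - 4*x/5 - 32/35.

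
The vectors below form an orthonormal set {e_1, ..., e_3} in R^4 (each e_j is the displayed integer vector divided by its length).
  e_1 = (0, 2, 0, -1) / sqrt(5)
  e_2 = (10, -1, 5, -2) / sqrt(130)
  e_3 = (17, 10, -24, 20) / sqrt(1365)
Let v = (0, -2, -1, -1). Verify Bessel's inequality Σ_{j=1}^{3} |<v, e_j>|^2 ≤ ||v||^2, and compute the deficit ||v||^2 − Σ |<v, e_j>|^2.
Σ |<v, e_j>|^2 = 419/210; ||v||^2 = 6; deficit = 841/210

Write each e_j = u_j / sqrt(<u_j, u_j>) where u_j is the displayed integer vector. Then <v, e_j> = <v, u_j> / sqrt(<u_j, u_j>), so |<v, e_j>|^2 = <v, u_j>^2 / <u_j, u_j>.
Coefficients: <v, e_1> = -3/sqrt(5), <v, e_2> = -1/sqrt(130), <v, e_3> = -16/sqrt(1365).
Square and sum: Σ |<v, e_j>|^2 = 419/210.
Compute ||v||^2 = v·v = 6.
Deficit = 6 − 419/210 = 841/210 ≥ 0, confirming Bessel's inequality. (The deficit equals ||v − Σ <v,e_j> e_j||^2, the squared distance from v to span{e_j}.)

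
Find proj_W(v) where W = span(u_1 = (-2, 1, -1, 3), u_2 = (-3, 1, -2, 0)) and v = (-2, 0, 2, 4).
proj_W(v) = (-68/129, 82/129, 14/129, 178/43)

Set up U = [u_1 | ... | u_2] ∈ R^(4×2). The projector onto W = col(U) is P = U (U^T U)^(-1) U^T.
Compute U^T U =
  [15, 9]
  [9, 14],
and U^T v = (14, 2).
Solve U^T U · c = U^T v for the coefficients: c = (178/129, -32/43). The projection is proj_W(v) = U c.
Check: (v - proj_W(v)) · u_1 = 0  (should be 0).
Check: (v - proj_W(v)) · u_2 = 0  (should be 0).
Result: proj_W(v) = (-68/129, 82/129, 14/129, 178/43).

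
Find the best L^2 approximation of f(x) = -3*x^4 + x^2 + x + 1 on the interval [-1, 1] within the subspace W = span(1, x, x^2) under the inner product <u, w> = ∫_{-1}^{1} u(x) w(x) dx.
g(x) = -11*x^2/7 + x + 44/35

The best approximation g ∈ W is the orthogonal projection of f onto W. Writing g = a_0 + a_1 x + a_2 x^2, the coefficients solve the normal equations G · a = b where
  G_{ij} = <φ_i, φ_j> and b_i = <f, φ_i>, with φ_0 = 1, φ_1 = x, φ_2 = x^2.
G =
  [2, 0, 2/3]
  [0, 2/3, 0]
  [2/3, 0, 2/5],
b = (22/15, 2/3, 22/105).
Solving gives a_0 = 44/35, a_1 = 1, a_2 = -11/7, so
  g(x) = -11*x^2/7 + x + 44/35.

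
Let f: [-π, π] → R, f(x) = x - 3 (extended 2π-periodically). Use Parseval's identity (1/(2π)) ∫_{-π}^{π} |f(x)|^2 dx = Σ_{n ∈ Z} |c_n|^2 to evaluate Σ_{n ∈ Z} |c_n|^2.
Σ |c_n|^2 = π^2/3 + 9

Expand and integrate term by term over [-π, π]:
  ∫ (x)^2 dx = 1·(2π^3/3); ∫ 2·1·(-3)·x dx = 0 (odd integrand); ∫ (-3)^2 dx = 9·2π.
So (1/(2π)) ∫_{-π}^{π} (x - 3)^2 dx = 1π^2/3 + 9 = π^2/3 + 9.
Parseval ⇒ Σ |c_n|^2 = π^2/3 + 9.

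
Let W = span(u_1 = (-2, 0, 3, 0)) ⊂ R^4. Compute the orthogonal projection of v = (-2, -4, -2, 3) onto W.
proj_W(v) = (4/13, 0, -6/13, 0)

Set up U = [u_1 | ... | u_1] ∈ R^(4×1). The projector onto W = col(U) is P = U (U^T U)^(-1) U^T.
Compute U^T U =
  [13],
and U^T v = (-2).
Solve U^T U · c = U^T v for the coefficients: c = (-2/13). The projection is proj_W(v) = U c.
Check: (v - proj_W(v)) · u_1 = 0  (should be 0).
Result: proj_W(v) = (4/13, 0, -6/13, 0).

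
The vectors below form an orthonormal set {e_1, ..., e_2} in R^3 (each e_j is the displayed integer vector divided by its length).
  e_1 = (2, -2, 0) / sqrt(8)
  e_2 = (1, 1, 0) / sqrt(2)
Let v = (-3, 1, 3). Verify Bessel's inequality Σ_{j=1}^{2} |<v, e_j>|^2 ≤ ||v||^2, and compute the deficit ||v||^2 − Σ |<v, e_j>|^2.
Σ |<v, e_j>|^2 = 10; ||v||^2 = 19; deficit = 9

Write each e_j = u_j / sqrt(<u_j, u_j>) where u_j is the displayed integer vector. Then <v, e_j> = <v, u_j> / sqrt(<u_j, u_j>), so |<v, e_j>|^2 = <v, u_j>^2 / <u_j, u_j>.
Coefficients: <v, e_1> = -8/sqrt(8), <v, e_2> = -2/sqrt(2).
Square and sum: Σ |<v, e_j>|^2 = 10.
Compute ||v||^2 = v·v = 19.
Deficit = 19 − 10 = 9 ≥ 0, confirming Bessel's inequality. (The deficit equals ||v − Σ <v,e_j> e_j||^2, the squared distance from v to span{e_j}.)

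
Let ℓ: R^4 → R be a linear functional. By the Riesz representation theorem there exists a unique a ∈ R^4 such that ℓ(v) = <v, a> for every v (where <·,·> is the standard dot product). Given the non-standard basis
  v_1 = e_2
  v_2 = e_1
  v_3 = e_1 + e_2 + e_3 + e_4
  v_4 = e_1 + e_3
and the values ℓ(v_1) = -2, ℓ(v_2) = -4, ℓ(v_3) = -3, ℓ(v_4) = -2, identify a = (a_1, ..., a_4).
a = (-4, -2, 2, 1)

Write a = (a_1, ..., a_4) in the standard basis. For each basis vector v_i, ℓ(v_i) = <v_i, a> is a linear equation in the a_j's. Collect the n equations into a matrix system V a = ℓ, where row i of V is v_i (expressed in the standard basis). Since V is invertible (lower-triangular with 1s on the diagonal, up to permutation), solve by back-substitution:
  V =
[[0, 1, 0, 0],
 [1, 0, 0, 0],
 [1, 1, 1, 1],
 [1, 0, 1, 0]]
  V a = (-2, -4, -3, -2)
Solving gives a = (-4, -2, 2, 1).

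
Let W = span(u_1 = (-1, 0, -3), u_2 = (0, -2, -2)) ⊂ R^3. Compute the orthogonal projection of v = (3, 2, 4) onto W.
proj_W(v) = (12/11, 15/11, 51/11)

Set up U = [u_1 | ... | u_2] ∈ R^(3×2). The projector onto W = col(U) is P = U (U^T U)^(-1) U^T.
Compute U^T U =
  [10, 6]
  [6, 8],
and U^T v = (-15, -12).
Solve U^T U · c = U^T v for the coefficients: c = (-12/11, -15/22). The projection is proj_W(v) = U c.
Check: (v - proj_W(v)) · u_1 = 0  (should be 0).
Check: (v - proj_W(v)) · u_2 = 0  (should be 0).
Result: proj_W(v) = (12/11, 15/11, 51/11).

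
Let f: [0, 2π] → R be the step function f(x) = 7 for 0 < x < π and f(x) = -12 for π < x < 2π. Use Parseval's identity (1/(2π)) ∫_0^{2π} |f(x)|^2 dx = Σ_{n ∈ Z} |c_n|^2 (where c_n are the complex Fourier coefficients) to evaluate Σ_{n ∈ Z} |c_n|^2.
Σ |c_n|^2 = 193/2

Parseval equates the L^2 energy of f (normalised by 1/(2π)) with the ℓ^2 sum of its Fourier coefficients: (1/(2π)) ∫_0^{2π} |f|^2 = Σ |c_n|^2.
Compute the left side: (1/(2π)) [∫_0^π 7^2 dx + ∫_π^{2π} (-12)^2 dx] = (1/(2π)) · (49π + 144π) = (49 + 144)/2 = 193/2.
So Σ_{n ∈ Z} |c_n|^2 = 193/2.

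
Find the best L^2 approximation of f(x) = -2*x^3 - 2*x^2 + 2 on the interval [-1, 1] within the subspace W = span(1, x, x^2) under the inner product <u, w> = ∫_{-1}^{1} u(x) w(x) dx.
g(x) = -2*x^2 - 6*x/5 + 2

The best approximation g ∈ W is the orthogonal projection of f onto W. Writing g = a_0 + a_1 x + a_2 x^2, the coefficients solve the normal equations G · a = b where
  G_{ij} = <φ_i, φ_j> and b_i = <f, φ_i>, with φ_0 = 1, φ_1 = x, φ_2 = x^2.
G =
  [2, 0, 2/3]
  [0, 2/3, 0]
  [2/3, 0, 2/5],
b = (8/3, -4/5, 8/15).
Solving gives a_0 = 2, a_1 = -6/5, a_2 = -2, so
  g(x) = -2*x^2 - 6*x/5 + 2.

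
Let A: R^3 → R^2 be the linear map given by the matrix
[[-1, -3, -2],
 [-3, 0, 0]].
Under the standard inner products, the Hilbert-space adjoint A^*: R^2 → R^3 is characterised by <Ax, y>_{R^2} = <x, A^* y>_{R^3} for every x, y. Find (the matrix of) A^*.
A^* = A^T =
[[-1, -3],
 [-3, 0],
 [-2, 0]]

For real matrices with standard dot products, the defining identity <Ax, y> = <x, A^* y> gives (Ax)^T y = x^T (A^*) y, i.e. x^T A^T y = x^T (A^*) y. Since this holds for all x, y, we must have A^* = A^T. Therefore
A^* =
[[-1, -3],
 [-3, 0],
 [-2, 0]].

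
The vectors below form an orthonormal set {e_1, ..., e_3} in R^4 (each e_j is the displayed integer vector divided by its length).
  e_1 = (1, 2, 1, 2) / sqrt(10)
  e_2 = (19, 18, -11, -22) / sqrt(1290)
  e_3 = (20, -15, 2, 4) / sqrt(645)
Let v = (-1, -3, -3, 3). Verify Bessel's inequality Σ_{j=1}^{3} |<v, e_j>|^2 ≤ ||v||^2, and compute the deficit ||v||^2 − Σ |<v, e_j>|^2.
Σ |<v, e_j>|^2 = 59/5; ||v||^2 = 28; deficit = 81/5

Write each e_j = u_j / sqrt(<u_j, u_j>) where u_j is the displayed integer vector. Then <v, e_j> = <v, u_j> / sqrt(<u_j, u_j>), so |<v, e_j>|^2 = <v, u_j>^2 / <u_j, u_j>.
Coefficients: <v, e_1> = -4/sqrt(10), <v, e_2> = -106/sqrt(1290), <v, e_3> = 31/sqrt(645).
Square and sum: Σ |<v, e_j>|^2 = 59/5.
Compute ||v||^2 = v·v = 28.
Deficit = 28 − 59/5 = 81/5 ≥ 0, confirming Bessel's inequality. (The deficit equals ||v − Σ <v,e_j> e_j||^2, the squared distance from v to span{e_j}.)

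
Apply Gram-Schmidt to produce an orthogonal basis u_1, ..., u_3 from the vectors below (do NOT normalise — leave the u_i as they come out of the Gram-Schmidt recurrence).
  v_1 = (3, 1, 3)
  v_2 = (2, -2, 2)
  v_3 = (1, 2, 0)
Orthogonal basis:
  u_1 = (3, 1, 3)
  u_2 = (8/19, -48/19, 8/19)
  u_3 = (1/2, 0, -1/2)

Apply the Gram-Schmidt recurrence
  u_1 = v_1
  u_i = v_i − Σ_{j<i} ((v_i · u_j) / (u_j · u_j)) · u_j.

Step by step this gives:
  u_1 = (3, 1, 3)
  u_2 = (8/19, -48/19, 8/19)
  u_3 = (1/2, 0, -1/2)

Orthogonality check:
  u_2 · u_1 = 0 (should be 0)
  u_3 · u_1 = 0 (should be 0)
  u_3 · u_2 = 0 (should be 0)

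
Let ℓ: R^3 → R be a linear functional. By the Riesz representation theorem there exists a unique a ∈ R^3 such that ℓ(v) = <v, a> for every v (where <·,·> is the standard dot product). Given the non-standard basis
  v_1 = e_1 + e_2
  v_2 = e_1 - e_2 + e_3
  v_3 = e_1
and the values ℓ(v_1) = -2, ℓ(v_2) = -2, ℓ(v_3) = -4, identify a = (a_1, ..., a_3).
a = (-4, 2, 4)

Write a = (a_1, ..., a_3) in the standard basis. For each basis vector v_i, ℓ(v_i) = <v_i, a> is a linear equation in the a_j's. Collect the n equations into a matrix system V a = ℓ, where row i of V is v_i (expressed in the standard basis). Since V is invertible (lower-triangular with 1s on the diagonal, up to permutation), solve by back-substitution:
  V =
[[1, 1, 0],
 [1, -1, 1],
 [1, 0, 0]]
  V a = (-2, -2, -4)
Solving gives a = (-4, 2, 4).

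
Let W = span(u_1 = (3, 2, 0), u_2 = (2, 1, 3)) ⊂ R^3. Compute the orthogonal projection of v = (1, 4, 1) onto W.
proj_W(v) = (152/59, 193/118, 87/118)

Set up U = [u_1 | ... | u_2] ∈ R^(3×2). The projector onto W = col(U) is P = U (U^T U)^(-1) U^T.
Compute U^T U =
  [13, 8]
  [8, 14],
and U^T v = (11, 9).
Solve U^T U · c = U^T v for the coefficients: c = (41/59, 29/118). The projection is proj_W(v) = U c.
Check: (v - proj_W(v)) · u_1 = 0  (should be 0).
Check: (v - proj_W(v)) · u_2 = 0  (should be 0).
Result: proj_W(v) = (152/59, 193/118, 87/118).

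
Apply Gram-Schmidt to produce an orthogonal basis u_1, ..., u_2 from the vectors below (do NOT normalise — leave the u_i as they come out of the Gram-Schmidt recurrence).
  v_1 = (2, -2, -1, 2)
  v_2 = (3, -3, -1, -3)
Orthogonal basis:
  u_1 = (2, -2, -1, 2)
  u_2 = (25/13, -25/13, -6/13, -53/13)

Apply the Gram-Schmidt recurrence
  u_1 = v_1
  u_i = v_i − Σ_{j<i} ((v_i · u_j) / (u_j · u_j)) · u_j.

Step by step this gives:
  u_1 = (2, -2, -1, 2)
  u_2 = (25/13, -25/13, -6/13, -53/13)

Orthogonality check:
  u_2 · u_1 = 0 (should be 0)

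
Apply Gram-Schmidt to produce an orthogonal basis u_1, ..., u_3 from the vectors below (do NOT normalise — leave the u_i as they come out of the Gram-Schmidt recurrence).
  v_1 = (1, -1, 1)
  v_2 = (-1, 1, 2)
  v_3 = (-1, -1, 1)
Orthogonal basis:
  u_1 = (1, -1, 1)
  u_2 = (-1, 1, 2)
  u_3 = (-1, -1, 0)

Apply the Gram-Schmidt recurrence
  u_1 = v_1
  u_i = v_i − Σ_{j<i} ((v_i · u_j) / (u_j · u_j)) · u_j.

Step by step this gives:
  u_1 = (1, -1, 1)
  u_2 = (-1, 1, 2)
  u_3 = (-1, -1, 0)

Orthogonality check:
  u_2 · u_1 = 0 (should be 0)
  u_3 · u_1 = 0 (should be 0)
  u_3 · u_2 = 0 (should be 0)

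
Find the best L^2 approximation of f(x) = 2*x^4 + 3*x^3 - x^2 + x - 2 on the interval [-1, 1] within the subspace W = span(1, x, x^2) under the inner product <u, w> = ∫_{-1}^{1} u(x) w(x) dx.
g(x) = 5*x^2/7 + 14*x/5 - 76/35

The best approximation g ∈ W is the orthogonal projection of f onto W. Writing g = a_0 + a_1 x + a_2 x^2, the coefficients solve the normal equations G · a = b where
  G_{ij} = <φ_i, φ_j> and b_i = <f, φ_i>, with φ_0 = 1, φ_1 = x, φ_2 = x^2.
G =
  [2, 0, 2/3]
  [0, 2/3, 0]
  [2/3, 0, 2/5],
b = (-58/15, 28/15, -122/105).
Solving gives a_0 = -76/35, a_1 = 14/5, a_2 = 5/7, so
  g(x) = 5*x^2/7 + 14*x/5 - 76/35.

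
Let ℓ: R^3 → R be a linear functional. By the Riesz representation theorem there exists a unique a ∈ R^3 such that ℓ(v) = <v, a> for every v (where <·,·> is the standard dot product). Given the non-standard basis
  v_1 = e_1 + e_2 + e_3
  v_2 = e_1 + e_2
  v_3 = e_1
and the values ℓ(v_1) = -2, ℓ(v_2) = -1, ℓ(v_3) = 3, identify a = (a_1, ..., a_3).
a = (3, -4, -1)

Write a = (a_1, ..., a_3) in the standard basis. For each basis vector v_i, ℓ(v_i) = <v_i, a> is a linear equation in the a_j's. Collect the n equations into a matrix system V a = ℓ, where row i of V is v_i (expressed in the standard basis). Since V is invertible (lower-triangular with 1s on the diagonal, up to permutation), solve by back-substitution:
  V =
[[1, 1, 1],
 [1, 1, 0],
 [1, 0, 0]]
  V a = (-2, -1, 3)
Solving gives a = (3, -4, -1).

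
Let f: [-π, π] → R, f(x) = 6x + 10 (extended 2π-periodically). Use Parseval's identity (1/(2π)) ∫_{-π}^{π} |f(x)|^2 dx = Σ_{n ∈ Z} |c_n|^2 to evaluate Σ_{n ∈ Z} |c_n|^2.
Σ |c_n|^2 = 12π^2 + 100

Expand and integrate term by term over [-π, π]:
  ∫ (6x)^2 dx = 36·(2π^3/3); ∫ 2·6·(10)·x dx = 0 (odd integrand); ∫ 10^2 dx = 100·2π.
So (1/(2π)) ∫_{-π}^{π} (6x + 10)^2 dx = 36π^2/3 + 100 = 12π^2 + 100.
Parseval ⇒ Σ |c_n|^2 = 12π^2 + 100.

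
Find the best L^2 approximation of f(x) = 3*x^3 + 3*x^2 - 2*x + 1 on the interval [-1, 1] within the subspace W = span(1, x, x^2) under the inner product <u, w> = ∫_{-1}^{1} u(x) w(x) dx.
g(x) = 3*x^2 - x/5 + 1

The best approximation g ∈ W is the orthogonal projection of f onto W. Writing g = a_0 + a_1 x + a_2 x^2, the coefficients solve the normal equations G · a = b where
  G_{ij} = <φ_i, φ_j> and b_i = <f, φ_i>, with φ_0 = 1, φ_1 = x, φ_2 = x^2.
G =
  [2, 0, 2/3]
  [0, 2/3, 0]
  [2/3, 0, 2/5],
b = (4, -2/15, 28/15).
Solving gives a_0 = 1, a_1 = -1/5, a_2 = 3, so
  g(x) = 3*x^2 - x/5 + 1.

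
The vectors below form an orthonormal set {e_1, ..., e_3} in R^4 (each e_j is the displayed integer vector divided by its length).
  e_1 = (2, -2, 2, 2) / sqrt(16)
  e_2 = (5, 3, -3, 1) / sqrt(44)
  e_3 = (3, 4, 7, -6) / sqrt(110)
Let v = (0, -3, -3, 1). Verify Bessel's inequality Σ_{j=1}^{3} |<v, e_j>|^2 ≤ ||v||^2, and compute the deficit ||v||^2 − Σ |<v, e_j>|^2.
Σ |<v, e_j>|^2 = 141/10; ||v||^2 = 19; deficit = 49/10

Write each e_j = u_j / sqrt(<u_j, u_j>) where u_j is the displayed integer vector. Then <v, e_j> = <v, u_j> / sqrt(<u_j, u_j>), so |<v, e_j>|^2 = <v, u_j>^2 / <u_j, u_j>.
Coefficients: <v, e_1> = 2/sqrt(16), <v, e_2> = 1/sqrt(44), <v, e_3> = -39/sqrt(110).
Square and sum: Σ |<v, e_j>|^2 = 141/10.
Compute ||v||^2 = v·v = 19.
Deficit = 19 − 141/10 = 49/10 ≥ 0, confirming Bessel's inequality. (The deficit equals ||v − Σ <v,e_j> e_j||^2, the squared distance from v to span{e_j}.)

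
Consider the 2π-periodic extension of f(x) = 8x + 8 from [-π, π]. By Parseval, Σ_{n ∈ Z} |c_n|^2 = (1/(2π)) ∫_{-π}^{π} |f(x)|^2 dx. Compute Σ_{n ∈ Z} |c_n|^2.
Σ |c_n|^2 = 64π^2/3 + 64

Expand and integrate term by term over [-π, π]:
  ∫ (8x)^2 dx = 64·(2π^3/3); ∫ 2·8·(8)·x dx = 0 (odd integrand); ∫ 8^2 dx = 64·2π.
So (1/(2π)) ∫_{-π}^{π} (8x + 8)^2 dx = 64π^2/3 + 64 = 64π^2/3 + 64.
Parseval ⇒ Σ |c_n|^2 = 64π^2/3 + 64.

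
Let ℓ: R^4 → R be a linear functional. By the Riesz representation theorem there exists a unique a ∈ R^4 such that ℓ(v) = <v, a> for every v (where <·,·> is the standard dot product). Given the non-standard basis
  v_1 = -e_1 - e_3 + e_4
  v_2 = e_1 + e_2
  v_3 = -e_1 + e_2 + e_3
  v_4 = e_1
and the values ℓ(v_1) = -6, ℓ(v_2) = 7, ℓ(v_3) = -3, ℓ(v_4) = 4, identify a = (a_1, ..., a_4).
a = (4, 3, -2, -4)

Write a = (a_1, ..., a_4) in the standard basis. For each basis vector v_i, ℓ(v_i) = <v_i, a> is a linear equation in the a_j's. Collect the n equations into a matrix system V a = ℓ, where row i of V is v_i (expressed in the standard basis). Since V is invertible (lower-triangular with 1s on the diagonal, up to permutation), solve by back-substitution:
  V =
[[-1, 0, -1, 1],
 [1, 1, 0, 0],
 [-1, 1, 1, 0],
 [1, 0, 0, 0]]
  V a = (-6, 7, -3, 4)
Solving gives a = (4, 3, -2, -4).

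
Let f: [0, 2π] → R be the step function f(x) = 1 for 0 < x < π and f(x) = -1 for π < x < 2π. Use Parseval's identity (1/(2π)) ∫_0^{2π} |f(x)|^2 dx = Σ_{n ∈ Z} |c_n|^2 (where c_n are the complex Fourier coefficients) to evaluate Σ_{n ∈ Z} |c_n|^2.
Σ |c_n|^2 = 1

Parseval equates the L^2 energy of f (normalised by 1/(2π)) with the ℓ^2 sum of its Fourier coefficients: (1/(2π)) ∫_0^{2π} |f|^2 = Σ |c_n|^2.
Compute the left side: (1/(2π)) [∫_0^π 1^2 dx + ∫_π^{2π} (-1)^2 dx] = (1/(2π)) · (1π + 1π) = (1 + 1)/2 = 1.
So Σ_{n ∈ Z} |c_n|^2 = 1.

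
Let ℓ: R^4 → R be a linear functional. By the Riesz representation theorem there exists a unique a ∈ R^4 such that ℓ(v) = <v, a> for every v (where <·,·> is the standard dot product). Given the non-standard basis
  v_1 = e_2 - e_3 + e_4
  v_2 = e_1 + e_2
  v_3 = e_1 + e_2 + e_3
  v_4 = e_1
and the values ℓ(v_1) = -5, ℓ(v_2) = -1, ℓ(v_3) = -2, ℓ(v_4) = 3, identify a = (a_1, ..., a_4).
a = (3, -4, -1, -2)

Write a = (a_1, ..., a_4) in the standard basis. For each basis vector v_i, ℓ(v_i) = <v_i, a> is a linear equation in the a_j's. Collect the n equations into a matrix system V a = ℓ, where row i of V is v_i (expressed in the standard basis). Since V is invertible (lower-triangular with 1s on the diagonal, up to permutation), solve by back-substitution:
  V =
[[0, 1, -1, 1],
 [1, 1, 0, 0],
 [1, 1, 1, 0],
 [1, 0, 0, 0]]
  V a = (-5, -1, -2, 3)
Solving gives a = (3, -4, -1, -2).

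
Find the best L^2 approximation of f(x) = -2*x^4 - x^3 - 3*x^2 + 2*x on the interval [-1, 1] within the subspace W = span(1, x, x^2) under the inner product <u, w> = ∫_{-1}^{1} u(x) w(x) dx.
g(x) = -33*x^2/7 + 7*x/5 + 6/35

The best approximation g ∈ W is the orthogonal projection of f onto W. Writing g = a_0 + a_1 x + a_2 x^2, the coefficients solve the normal equations G · a = b where
  G_{ij} = <φ_i, φ_j> and b_i = <f, φ_i>, with φ_0 = 1, φ_1 = x, φ_2 = x^2.
G =
  [2, 0, 2/3]
  [0, 2/3, 0]
  [2/3, 0, 2/5],
b = (-14/5, 14/15, -62/35).
Solving gives a_0 = 6/35, a_1 = 7/5, a_2 = -33/7, so
  g(x) = -33*x^2/7 + 7*x/5 + 6/35.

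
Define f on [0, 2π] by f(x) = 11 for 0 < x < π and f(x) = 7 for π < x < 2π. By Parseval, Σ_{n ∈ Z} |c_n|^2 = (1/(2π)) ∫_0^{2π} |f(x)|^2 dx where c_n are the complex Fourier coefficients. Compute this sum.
Σ |c_n|^2 = 85

Parseval equates the L^2 energy of f (normalised by 1/(2π)) with the ℓ^2 sum of its Fourier coefficients: (1/(2π)) ∫_0^{2π} |f|^2 = Σ |c_n|^2.
Compute the left side: (1/(2π)) [∫_0^π 11^2 dx + ∫_π^{2π} 7^2 dx] = (1/(2π)) · (121π + 49π) = (121 + 49)/2 = 85.
So Σ_{n ∈ Z} |c_n|^2 = 85.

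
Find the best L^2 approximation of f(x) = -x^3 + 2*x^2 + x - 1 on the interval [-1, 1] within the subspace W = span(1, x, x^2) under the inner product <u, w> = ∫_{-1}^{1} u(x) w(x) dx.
g(x) = 2*x^2 + 2*x/5 - 1

The best approximation g ∈ W is the orthogonal projection of f onto W. Writing g = a_0 + a_1 x + a_2 x^2, the coefficients solve the normal equations G · a = b where
  G_{ij} = <φ_i, φ_j> and b_i = <f, φ_i>, with φ_0 = 1, φ_1 = x, φ_2 = x^2.
G =
  [2, 0, 2/3]
  [0, 2/3, 0]
  [2/3, 0, 2/5],
b = (-2/3, 4/15, 2/15).
Solving gives a_0 = -1, a_1 = 2/5, a_2 = 2, so
  g(x) = 2*x^2 + 2*x/5 - 1.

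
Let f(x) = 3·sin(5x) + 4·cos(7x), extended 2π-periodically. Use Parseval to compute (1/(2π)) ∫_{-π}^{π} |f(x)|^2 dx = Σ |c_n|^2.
Σ |c_n|^2 = 25/2

Expand |f|^2 and use orthogonality of {sin(nx), cos(mx)} on [-π, π]:
  ∫_{-π}^{π} sin(nx)^2 dx = π, ∫ cos(mx)^2 dx = π, and cross terms integrate to 0.
So ∫_{-π}^{π} f(x)^2 dx = 3^2 · π + 4^2 · π = (9 + 16)π.
Divide by 2π: (9 + 16)/2 = 25/2.
By Parseval, this equals Σ |c_n|^2.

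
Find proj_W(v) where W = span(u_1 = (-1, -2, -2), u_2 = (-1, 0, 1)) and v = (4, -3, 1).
proj_W(v) = (30/17, 6/17, -21/17)

Set up U = [u_1 | ... | u_2] ∈ R^(3×2). The projector onto W = col(U) is P = U (U^T U)^(-1) U^T.
Compute U^T U =
  [9, -1]
  [-1, 2],
and U^T v = (0, -3).
Solve U^T U · c = U^T v for the coefficients: c = (-3/17, -27/17). The projection is proj_W(v) = U c.
Check: (v - proj_W(v)) · u_1 = 0  (should be 0).
Check: (v - proj_W(v)) · u_2 = 0  (should be 0).
Result: proj_W(v) = (30/17, 6/17, -21/17).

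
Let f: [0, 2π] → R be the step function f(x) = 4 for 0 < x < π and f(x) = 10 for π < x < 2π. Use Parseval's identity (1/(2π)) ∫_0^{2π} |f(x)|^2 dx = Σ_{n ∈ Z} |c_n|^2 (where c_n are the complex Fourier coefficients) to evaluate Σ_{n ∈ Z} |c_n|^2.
Σ |c_n|^2 = 58

Parseval equates the L^2 energy of f (normalised by 1/(2π)) with the ℓ^2 sum of its Fourier coefficients: (1/(2π)) ∫_0^{2π} |f|^2 = Σ |c_n|^2.
Compute the left side: (1/(2π)) [∫_0^π 4^2 dx + ∫_π^{2π} 10^2 dx] = (1/(2π)) · (16π + 100π) = (16 + 100)/2 = 58.
So Σ_{n ∈ Z} |c_n|^2 = 58.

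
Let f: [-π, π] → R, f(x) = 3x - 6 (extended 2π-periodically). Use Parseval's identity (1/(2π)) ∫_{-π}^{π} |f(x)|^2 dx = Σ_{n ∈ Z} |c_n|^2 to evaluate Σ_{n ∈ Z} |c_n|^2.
Σ |c_n|^2 = 3π^2 + 36

Expand and integrate term by term over [-π, π]:
  ∫ (3x)^2 dx = 9·(2π^3/3); ∫ 2·3·(-6)·x dx = 0 (odd integrand); ∫ (-6)^2 dx = 36·2π.
So (1/(2π)) ∫_{-π}^{π} (3x - 6)^2 dx = 9π^2/3 + 36 = 3π^2 + 36.
Parseval ⇒ Σ |c_n|^2 = 3π^2 + 36.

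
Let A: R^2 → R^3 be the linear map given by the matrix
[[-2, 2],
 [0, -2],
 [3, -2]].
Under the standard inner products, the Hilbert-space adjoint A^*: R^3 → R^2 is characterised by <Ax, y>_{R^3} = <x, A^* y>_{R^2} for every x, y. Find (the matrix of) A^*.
A^* = A^T =
[[-2, 0, 3],
 [2, -2, -2]]

For real matrices with standard dot products, the defining identity <Ax, y> = <x, A^* y> gives (Ax)^T y = x^T (A^*) y, i.e. x^T A^T y = x^T (A^*) y. Since this holds for all x, y, we must have A^* = A^T. Therefore
A^* =
[[-2, 0, 3],
 [2, -2, -2]].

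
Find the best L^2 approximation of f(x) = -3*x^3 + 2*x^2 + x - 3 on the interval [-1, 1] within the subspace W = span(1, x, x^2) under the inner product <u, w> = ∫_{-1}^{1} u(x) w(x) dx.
g(x) = 2*x^2 - 4*x/5 - 3

The best approximation g ∈ W is the orthogonal projection of f onto W. Writing g = a_0 + a_1 x + a_2 x^2, the coefficients solve the normal equations G · a = b where
  G_{ij} = <φ_i, φ_j> and b_i = <f, φ_i>, with φ_0 = 1, φ_1 = x, φ_2 = x^2.
G =
  [2, 0, 2/3]
  [0, 2/3, 0]
  [2/3, 0, 2/5],
b = (-14/3, -8/15, -6/5).
Solving gives a_0 = -3, a_1 = -4/5, a_2 = 2, so
  g(x) = 2*x^2 - 4*x/5 - 3.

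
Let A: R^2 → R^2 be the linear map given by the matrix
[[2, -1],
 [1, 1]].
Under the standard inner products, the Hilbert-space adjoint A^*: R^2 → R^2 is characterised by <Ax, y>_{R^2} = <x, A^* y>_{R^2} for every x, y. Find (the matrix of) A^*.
A^* = A^T =
[[2, 1],
 [-1, 1]]

For real matrices with standard dot products, the defining identity <Ax, y> = <x, A^* y> gives (Ax)^T y = x^T (A^*) y, i.e. x^T A^T y = x^T (A^*) y. Since this holds for all x, y, we must have A^* = A^T. Therefore
A^* =
[[2, 1],
 [-1, 1]].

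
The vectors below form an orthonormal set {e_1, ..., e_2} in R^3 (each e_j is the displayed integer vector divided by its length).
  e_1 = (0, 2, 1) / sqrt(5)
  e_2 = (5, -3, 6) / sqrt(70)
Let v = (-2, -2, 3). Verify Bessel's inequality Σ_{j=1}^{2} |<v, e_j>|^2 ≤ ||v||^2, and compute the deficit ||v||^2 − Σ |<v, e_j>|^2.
Σ |<v, e_j>|^2 = 3; ||v||^2 = 17; deficit = 14

Write each e_j = u_j / sqrt(<u_j, u_j>) where u_j is the displayed integer vector. Then <v, e_j> = <v, u_j> / sqrt(<u_j, u_j>), so |<v, e_j>|^2 = <v, u_j>^2 / <u_j, u_j>.
Coefficients: <v, e_1> = -1/sqrt(5), <v, e_2> = 14/sqrt(70).
Square and sum: Σ |<v, e_j>|^2 = 3.
Compute ||v||^2 = v·v = 17.
Deficit = 17 − 3 = 14 ≥ 0, confirming Bessel's inequality. (The deficit equals ||v − Σ <v,e_j> e_j||^2, the squared distance from v to span{e_j}.)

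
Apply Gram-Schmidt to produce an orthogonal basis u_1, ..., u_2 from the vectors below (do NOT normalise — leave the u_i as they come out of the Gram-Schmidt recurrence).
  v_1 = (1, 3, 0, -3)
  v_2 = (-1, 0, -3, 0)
Orthogonal basis:
  u_1 = (1, 3, 0, -3)
  u_2 = (-18/19, 3/19, -3, -3/19)

Apply the Gram-Schmidt recurrence
  u_1 = v_1
  u_i = v_i − Σ_{j<i} ((v_i · u_j) / (u_j · u_j)) · u_j.

Step by step this gives:
  u_1 = (1, 3, 0, -3)
  u_2 = (-18/19, 3/19, -3, -3/19)

Orthogonality check:
  u_2 · u_1 = 0 (should be 0)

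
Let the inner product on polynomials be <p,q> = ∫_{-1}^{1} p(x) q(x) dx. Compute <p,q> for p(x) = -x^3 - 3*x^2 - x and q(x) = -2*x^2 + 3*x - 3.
<p,q> = 26/5

Expand the product: p(x)·q(x) = 2*x^5 + 3*x^4 - 4*x^3 + 6*x^2 + 3*x.
∫_{-1}^{1} of each monomial x^k gives [2/(k+1) if k even, 0 if k odd]. Integrating term-by-term (or equivalently evaluating the antiderivative F(x) = x^6/3 + 3*x^5/5 - x^4 + 2*x^3 + 3*x^2/2 at the endpoints):
  F(1) − F(−1) = 103/30 − (-53/30) = 26/5.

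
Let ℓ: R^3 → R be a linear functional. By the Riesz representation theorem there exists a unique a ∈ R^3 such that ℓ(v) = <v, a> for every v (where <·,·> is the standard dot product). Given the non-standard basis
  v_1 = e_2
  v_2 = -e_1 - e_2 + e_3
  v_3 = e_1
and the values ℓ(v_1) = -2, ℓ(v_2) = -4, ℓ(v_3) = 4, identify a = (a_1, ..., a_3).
a = (4, -2, -2)

Write a = (a_1, ..., a_3) in the standard basis. For each basis vector v_i, ℓ(v_i) = <v_i, a> is a linear equation in the a_j's. Collect the n equations into a matrix system V a = ℓ, where row i of V is v_i (expressed in the standard basis). Since V is invertible (lower-triangular with 1s on the diagonal, up to permutation), solve by back-substitution:
  V =
[[0, 1, 0],
 [-1, -1, 1],
 [1, 0, 0]]
  V a = (-2, -4, 4)
Solving gives a = (4, -2, -2).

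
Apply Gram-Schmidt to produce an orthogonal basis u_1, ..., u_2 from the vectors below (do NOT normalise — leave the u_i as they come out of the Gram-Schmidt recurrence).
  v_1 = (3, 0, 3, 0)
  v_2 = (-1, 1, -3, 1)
Orthogonal basis:
  u_1 = (3, 0, 3, 0)
  u_2 = (1, 1, -1, 1)

Apply the Gram-Schmidt recurrence
  u_1 = v_1
  u_i = v_i − Σ_{j<i} ((v_i · u_j) / (u_j · u_j)) · u_j.

Step by step this gives:
  u_1 = (3, 0, 3, 0)
  u_2 = (1, 1, -1, 1)

Orthogonality check:
  u_2 · u_1 = 0 (should be 0)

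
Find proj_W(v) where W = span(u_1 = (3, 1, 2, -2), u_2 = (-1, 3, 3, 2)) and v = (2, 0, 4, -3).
proj_W(v) = (662/205, 274/205, 100/41, -84/41)

Set up U = [u_1 | ... | u_2] ∈ R^(4×2). The projector onto W = col(U) is P = U (U^T U)^(-1) U^T.
Compute U^T U =
  [18, 2]
  [2, 23],
and U^T v = (20, 4).
Solve U^T U · c = U^T v for the coefficients: c = (226/205, 16/205). The projection is proj_W(v) = U c.
Check: (v - proj_W(v)) · u_1 = 0  (should be 0).
Check: (v - proj_W(v)) · u_2 = 0  (should be 0).
Result: proj_W(v) = (662/205, 274/205, 100/41, -84/41).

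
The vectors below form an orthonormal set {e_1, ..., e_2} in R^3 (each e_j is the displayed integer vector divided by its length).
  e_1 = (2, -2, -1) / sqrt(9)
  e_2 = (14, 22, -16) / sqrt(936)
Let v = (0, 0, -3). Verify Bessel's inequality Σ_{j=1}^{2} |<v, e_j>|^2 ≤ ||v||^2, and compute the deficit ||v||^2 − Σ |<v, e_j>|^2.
Σ |<v, e_j>|^2 = 45/13; ||v||^2 = 9; deficit = 72/13

Write each e_j = u_j / sqrt(<u_j, u_j>) where u_j is the displayed integer vector. Then <v, e_j> = <v, u_j> / sqrt(<u_j, u_j>), so |<v, e_j>|^2 = <v, u_j>^2 / <u_j, u_j>.
Coefficients: <v, e_1> = 3/sqrt(9), <v, e_2> = 48/sqrt(936).
Square and sum: Σ |<v, e_j>|^2 = 45/13.
Compute ||v||^2 = v·v = 9.
Deficit = 9 − 45/13 = 72/13 ≥ 0, confirming Bessel's inequality. (The deficit equals ||v − Σ <v,e_j> e_j||^2, the squared distance from v to span{e_j}.)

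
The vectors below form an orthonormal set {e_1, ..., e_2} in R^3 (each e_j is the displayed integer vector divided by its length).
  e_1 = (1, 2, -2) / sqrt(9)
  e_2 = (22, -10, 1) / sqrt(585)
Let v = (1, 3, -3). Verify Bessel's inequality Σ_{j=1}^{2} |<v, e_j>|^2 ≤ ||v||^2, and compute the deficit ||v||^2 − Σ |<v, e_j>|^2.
Σ |<v, e_j>|^2 = 1234/65; ||v||^2 = 19; deficit = 1/65

Write each e_j = u_j / sqrt(<u_j, u_j>) where u_j is the displayed integer vector. Then <v, e_j> = <v, u_j> / sqrt(<u_j, u_j>), so |<v, e_j>|^2 = <v, u_j>^2 / <u_j, u_j>.
Coefficients: <v, e_1> = 13/sqrt(9), <v, e_2> = -11/sqrt(585).
Square and sum: Σ |<v, e_j>|^2 = 1234/65.
Compute ||v||^2 = v·v = 19.
Deficit = 19 − 1234/65 = 1/65 ≥ 0, confirming Bessel's inequality. (The deficit equals ||v − Σ <v,e_j> e_j||^2, the squared distance from v to span{e_j}.)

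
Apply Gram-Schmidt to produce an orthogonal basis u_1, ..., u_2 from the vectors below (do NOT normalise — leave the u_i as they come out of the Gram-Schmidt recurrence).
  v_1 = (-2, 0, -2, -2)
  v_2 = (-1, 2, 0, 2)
Orthogonal basis:
  u_1 = (-2, 0, -2, -2)
  u_2 = (-4/3, 2, -1/3, 5/3)

Apply the Gram-Schmidt recurrence
  u_1 = v_1
  u_i = v_i − Σ_{j<i} ((v_i · u_j) / (u_j · u_j)) · u_j.

Step by step this gives:
  u_1 = (-2, 0, -2, -2)
  u_2 = (-4/3, 2, -1/3, 5/3)

Orthogonality check:
  u_2 · u_1 = 0 (should be 0)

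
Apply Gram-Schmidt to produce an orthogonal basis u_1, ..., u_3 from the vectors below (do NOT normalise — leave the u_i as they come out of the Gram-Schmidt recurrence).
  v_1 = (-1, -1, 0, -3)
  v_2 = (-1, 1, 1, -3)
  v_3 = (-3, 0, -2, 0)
Orthogonal basis:
  u_1 = (-1, -1, 0, -3)
  u_2 = (-2/11, 20/11, 1, -6/11)
  u_3 = (-142/51, 43/51, -86/51, 11/17)

Apply the Gram-Schmidt recurrence
  u_1 = v_1
  u_i = v_i − Σ_{j<i} ((v_i · u_j) / (u_j · u_j)) · u_j.

Step by step this gives:
  u_1 = (-1, -1, 0, -3)
  u_2 = (-2/11, 20/11, 1, -6/11)
  u_3 = (-142/51, 43/51, -86/51, 11/17)

Orthogonality check:
  u_2 · u_1 = 0 (should be 0)
  u_3 · u_1 = 0 (should be 0)
  u_3 · u_2 = 0 (should be 0)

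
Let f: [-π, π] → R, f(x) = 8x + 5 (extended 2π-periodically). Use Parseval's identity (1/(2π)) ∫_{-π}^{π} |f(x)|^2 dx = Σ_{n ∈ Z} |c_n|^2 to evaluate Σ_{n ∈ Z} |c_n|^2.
Σ |c_n|^2 = 64π^2/3 + 25

Expand and integrate term by term over [-π, π]:
  ∫ (8x)^2 dx = 64·(2π^3/3); ∫ 2·8·(5)·x dx = 0 (odd integrand); ∫ 5^2 dx = 25·2π.
So (1/(2π)) ∫_{-π}^{π} (8x + 5)^2 dx = 64π^2/3 + 25 = 64π^2/3 + 25.
Parseval ⇒ Σ |c_n|^2 = 64π^2/3 + 25.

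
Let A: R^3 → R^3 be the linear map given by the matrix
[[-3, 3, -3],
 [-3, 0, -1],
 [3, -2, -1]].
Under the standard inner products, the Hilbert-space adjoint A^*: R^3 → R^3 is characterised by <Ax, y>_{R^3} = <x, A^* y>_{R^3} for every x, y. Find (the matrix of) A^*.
A^* = A^T =
[[-3, -3, 3],
 [3, 0, -2],
 [-3, -1, -1]]

For real matrices with standard dot products, the defining identity <Ax, y> = <x, A^* y> gives (Ax)^T y = x^T (A^*) y, i.e. x^T A^T y = x^T (A^*) y. Since this holds for all x, y, we must have A^* = A^T. Therefore
A^* =
[[-3, -3, 3],
 [3, 0, -2],
 [-3, -1, -1]].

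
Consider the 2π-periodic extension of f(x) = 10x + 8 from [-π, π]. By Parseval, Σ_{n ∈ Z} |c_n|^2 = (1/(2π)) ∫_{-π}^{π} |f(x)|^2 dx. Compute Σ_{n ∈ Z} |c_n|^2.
Σ |c_n|^2 = 100π^2/3 + 64

Expand and integrate term by term over [-π, π]:
  ∫ (10x)^2 dx = 100·(2π^3/3); ∫ 2·10·(8)·x dx = 0 (odd integrand); ∫ 8^2 dx = 64·2π.
So (1/(2π)) ∫_{-π}^{π} (10x + 8)^2 dx = 100π^2/3 + 64 = 100π^2/3 + 64.
Parseval ⇒ Σ |c_n|^2 = 100π^2/3 + 64.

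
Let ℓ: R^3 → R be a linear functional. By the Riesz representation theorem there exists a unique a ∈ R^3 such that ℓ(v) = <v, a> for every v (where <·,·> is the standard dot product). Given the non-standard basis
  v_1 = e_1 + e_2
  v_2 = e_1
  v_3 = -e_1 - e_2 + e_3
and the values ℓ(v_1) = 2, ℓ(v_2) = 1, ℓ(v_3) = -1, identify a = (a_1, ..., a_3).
a = (1, 1, 1)

Write a = (a_1, ..., a_3) in the standard basis. For each basis vector v_i, ℓ(v_i) = <v_i, a> is a linear equation in the a_j's. Collect the n equations into a matrix system V a = ℓ, where row i of V is v_i (expressed in the standard basis). Since V is invertible (lower-triangular with 1s on the diagonal, up to permutation), solve by back-substitution:
  V =
[[1, 1, 0],
 [1, 0, 0],
 [-1, -1, 1]]
  V a = (2, 1, -1)
Solving gives a = (1, 1, 1).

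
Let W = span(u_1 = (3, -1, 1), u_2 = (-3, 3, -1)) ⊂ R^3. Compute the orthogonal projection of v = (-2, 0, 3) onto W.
proj_W(v) = (-9/10, 0, -3/10)

Set up U = [u_1 | ... | u_2] ∈ R^(3×2). The projector onto W = col(U) is P = U (U^T U)^(-1) U^T.
Compute U^T U =
  [11, -13]
  [-13, 19],
and U^T v = (-3, 3).
Solve U^T U · c = U^T v for the coefficients: c = (-9/20, -3/20). The projection is proj_W(v) = U c.
Check: (v - proj_W(v)) · u_1 = 0  (should be 0).
Check: (v - proj_W(v)) · u_2 = 0  (should be 0).
Result: proj_W(v) = (-9/10, 0, -3/10).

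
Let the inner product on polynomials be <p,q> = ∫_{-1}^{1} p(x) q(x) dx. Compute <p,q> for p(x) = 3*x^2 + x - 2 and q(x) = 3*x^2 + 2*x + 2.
<p,q> = -46/15

Expand the product: p(x)·q(x) = 9*x^4 + 9*x^3 + 2*x^2 - 2*x - 4.
∫_{-1}^{1} of each monomial x^k gives [2/(k+1) if k even, 0 if k odd]. Integrating term-by-term (or equivalently evaluating the antiderivative F(x) = 9*x^5/5 + 9*x^4/4 + 2*x^3/3 - x^2 - 4*x at the endpoints):
  F(1) − F(−1) = -17/60 − (167/60) = -46/15.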